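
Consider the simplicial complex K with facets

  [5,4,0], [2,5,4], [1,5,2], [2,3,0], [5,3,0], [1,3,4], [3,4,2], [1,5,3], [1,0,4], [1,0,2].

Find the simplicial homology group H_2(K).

Fix the vertex order 0 < 1 < 2 < 3 < 4 < 5 and write every simplex with vertices in increasing order. Then dim K = 2 and the simplices of K are:

  0-simplices (6): [0], [1], [2], [3], [4], [5]
  1-simplices (15): [0,1], [0,2], [0,3], [0,4], [0,5], [1,2], [1,3], [1,4], [1,5], [2,3], [2,4], [2,5], [3,4], [3,5], [4,5]
  2-simplices (10): [0,1,2], [0,1,4], [0,2,3], [0,3,5], [0,4,5], [1,2,5], [1,3,4], [1,3,5], [2,3,4], [2,4,5]

Hence C_0 ≅ Z^6, C_1 ≅ Z^15, C_2 ≅ Z^10.

The boundary map ∂_1: C_1 → C_0 maps an edge to its endpoints' difference, ∂[p,q] = q − p.
The 6×15 boundary matrix has rank 5 and Smith normal form diag(1,1,1,1,1).

Boundary ∂_2: C_2 → C_1 sends each 2-simplex [p,q,r] to [q,r] − [p,r] + [p,q]. For instance
  ∂[1,3,4] = [3,4] − [1,4] + [1,3],
  ∂[0,1,4] = [1,4] − [0,4] + [0,1].
As a 15×10 matrix over Z this has rank 10, with invariant factors (1,1,1,1,1,1,1,1,1,2).

From H_k ≅ ker(∂_k) / im(∂_{k+1}) we obtain:

  H_2: rank ker ∂_2 − rank ∂_3 = (10 − 10) − 0 = 0, and there is no ∂_3, so H_2 ≅ 0.

H_2 ≅ 0.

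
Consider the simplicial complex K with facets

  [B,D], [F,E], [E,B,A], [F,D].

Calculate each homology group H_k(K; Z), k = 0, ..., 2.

H_0 = Z,  H_1 = Z,  H_2 = 0.

Fix the vertex order A < B < D < E < F and write every simplex with vertices in increasing order. Then dim K = 2 and the simplices of K are:

  0-simplices (5): A, B, D, E, F
  1-simplices (6): AB, AE, BD, BE, DF, EF
  2-simplices (1): ABE

so the chain groups are C_0 ≅ Z^5, C_1 ≅ Z^6, C_2 ≅ Z^1.

The boundary map ∂_1: C_1 → C_0 is given by ∂[p,q] = [q] − [p]. For instance
  ∂EF = F − E.
The resulting 5×6 matrix has rank 4, and its Smith normal form has invariant factors (1,1,1,1).

Boundary ∂_2: C_2 → C_1 maps a triangle to the signed sum of its edges. For instance
  ∂ABE = BE − AE + AB.
As a 6×1 matrix over Z this has rank 1, with invariant factors (1).

From H_k ≅ ker(∂_k) / im(∂_{k+1}) we obtain:

  H_0: rank C_0 − rank ∂_1 = 5 − 4 = 1, and the invariant factors of ∂_1 are all 1, so H_0 ≅ Z.
  H_1: rank ker ∂_1 − rank ∂_2 = (6 − 4) − 1 = 1, and the invariant factors of ∂_2 are all 1, so H_1 ≅ Z.
  H_2: rank ker ∂_2 − rank ∂_3 = (1 − 1) − 0 = 0, and there is no ∂_3, so H_2 ≅ 0.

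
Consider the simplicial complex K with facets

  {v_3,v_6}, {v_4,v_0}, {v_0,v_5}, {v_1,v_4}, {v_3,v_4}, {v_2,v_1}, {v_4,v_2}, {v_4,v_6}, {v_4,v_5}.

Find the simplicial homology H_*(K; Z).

Take the total order v_0 < v_1 < v_2 < v_3 < v_4 < v_5 < v_6 on the vertex set. Then K (dimension 1) consists of the simplices:

  0-simplices (7): [v_0], [v_1], [v_2], [v_3], [v_4], [v_5], [v_6]
  1-simplices (9): [v_0,v_4], [v_0,v_5], [v_1,v_2], [v_1,v_4], [v_2,v_4], [v_3,v_4], [v_3,v_6], [v_4,v_5], [v_4,v_6]

Hence C_0 ≅ Z^7, C_1 ≅ Z^9.

∂_1: C_1 → C_0 sends each edge [p,q] (with p < q) to q − p. For instance
  ∂[v_0,v_4] = [v_4] − [v_0].
The 7×9 boundary matrix has rank 6 and Smith normal form diag(1,1,1,1,1,1).

Computing H_k = (kernel of ∂_k) / (image of ∂_{k+1}):

  H_0: rank C_0 − rank ∂_1 = 7 − 6 = 1, and the invariant factors of ∂_1 are all 1, so H_0 = Z.
  H_1: rank ker ∂_1 − rank ∂_2 = (9 − 6) − 0 = 3, and there is no ∂_2, so H_1 = Z^3.

H_0 ≅ Z,  H_1 ≅ Z^3.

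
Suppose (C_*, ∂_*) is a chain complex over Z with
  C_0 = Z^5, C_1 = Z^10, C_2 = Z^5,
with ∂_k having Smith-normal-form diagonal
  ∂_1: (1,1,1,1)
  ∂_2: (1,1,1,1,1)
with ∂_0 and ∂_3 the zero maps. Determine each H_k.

H_0: b_0 = 5 − 0 − 4 = 1; torsion from ∂_1 factors > 1: none. So H_0 = Z.
H_1: b_1 = 10 − 4 − 5 = 1; torsion from ∂_2 factors > 1: none. So H_1 = Z.
H_2: b_2 = 5 − 5 − 0 = 0; torsion from ∂_3 factors > 1: none. So H_2 = 0.

H_0 = Z,  H_1 = Z,  H_2 = 0.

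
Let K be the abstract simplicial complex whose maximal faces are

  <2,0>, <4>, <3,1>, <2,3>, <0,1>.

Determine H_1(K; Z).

Fix the vertex order 0 < 1 < 2 < 3 < 4 and write every simplex with vertices in increasing order. Then dim K = 1 and the simplices of K are:

  0-simplices (5): [0], [1], [2], [3], [4]
  1-simplices (4): [0,1], [0,2], [1,3], [2,3]

giving chain groups C_0 ≅ Z^5, C_1 ≅ Z^4.

Boundary ∂_1: C_1 → C_0 sends each edge [p,q] (with p < q) to q − p. For instance
  ∂[1,3] = [3] − [1].
This gives a 5×4 integer matrix of rank 3; reducing to Smith normal form yields diagonal entries (1,1,1).

From H_k ≅ ker(∂_k) / im(∂_{k+1}) we obtain:

  H_1: rank ker ∂_1 − rank ∂_2 = (4 − 3) − 0 = 1, and there is no ∂_2, so H_1 ≅ Z.

H_1 = Z.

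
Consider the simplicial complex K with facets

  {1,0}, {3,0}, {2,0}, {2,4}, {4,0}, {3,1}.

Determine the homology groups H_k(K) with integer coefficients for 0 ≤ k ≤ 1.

We work with the vertex ordering 0 < 1 < 2 < 3 < 4. The simplices of K, each written with vertices in increasing order, are:

  0-simplices (5): [0], [1], [2], [3], [4]
  1-simplices (6): [0,1], [0,2], [0,3], [0,4], [1,3], [2,4]

Hence C_0 ≅ Z^5, C_1 ≅ Z^6.

∂_1: C_1 → C_0 sends each edge [p,q] (with p < q) to q − p. For instance
  ∂[0,2] = [2] − [0].
As a 5×6 matrix over Z this has rank 4, with invariant factors (1,1,1,1).

Computing H_k = (kernel of ∂_k) / (image of ∂_{k+1}):

  H_0: rank C_0 − rank ∂_1 = 5 − 4 = 1, and the invariant factors of ∂_1 are all 1, so H_0 = Z.
  H_1: rank ker ∂_1 − rank ∂_2 = (6 − 4) − 0 = 2, and there is no ∂_2, so H_1 = Z^2.

(K is a triangulation of a wedge of 2 circles.)

H_0 = Z,  H_1 = Z^2.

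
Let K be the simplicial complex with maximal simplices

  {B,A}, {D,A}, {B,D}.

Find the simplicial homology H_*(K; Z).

Order the vertices as A < B < D. Listing each simplex with vertices in this order, K has dimension 1 with simplices:

  0-simplices (3): A, B, D
  1-simplices (3): AB, AD, BD

so the chain groups are C_0 ≅ Z^3, C_1 ≅ Z^3.

The boundary map ∂_1: C_1 → C_0 is given by ∂[p,q] = [q] − [p]. For instance
  ∂AD = D − A.
The resulting 3×3 matrix has rank 2, and its Smith normal form has invariant factors (1,1).

Reading off H_k = ker ∂_k / im ∂_{k+1}:

  H_0: rank C_0 − rank ∂_1 = 3 − 2 = 1, and the invariant factors of ∂_1 are all 1, so H_0 ≅ Z.
  H_1: rank ker ∂_1 − rank ∂_2 = (3 − 2) − 0 = 1, and there is no ∂_2, so H_1 ≅ Z.

As a check, the Euler characteristic is 3 − 3 = 0, which agrees with 1 − 1 = 0.

H_0 = Z,  H_1 = Z.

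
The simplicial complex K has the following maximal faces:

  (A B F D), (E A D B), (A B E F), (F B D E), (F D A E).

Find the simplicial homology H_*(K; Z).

Take the total order A < B < D < E < F on the vertex set. Then K (dimension 3) consists of the simplices:

  0-simplices (5): A, B, D, E, F
  1-simplices (10): AB, AD, AE, AF, BD, BE, BF, DE, DF, EF
  2-simplices (10): ABD, ABE, ABF, ADE, ADF, AEF, BDE, BDF, BEF, DEF
  3-simplices (5): ABDE, ABDF, ABEF, ADEF, BDEF

so the chain groups are C_0 ≅ Z^5, C_1 ≅ Z^10, C_2 ≅ Z^10, C_3 ≅ Z^5.

Boundary ∂_1: C_1 → C_0 maps an edge to its endpoints' difference, ∂[p,q] = q − p. For instance
  ∂AE = E − A.
This gives a 5×10 integer matrix of rank 4; reducing to Smith normal form yields diagonal entries (1,1,1,1).

Boundary ∂_2: C_2 → C_1 acts by ∂[p,q,r] = [q,r] − [p,r] + [p,q]. For instance
  ∂DEF = EF − DF + DE,
  ∂BEF = EF − BF + BE.
As a 10×10 matrix over Z this has rank 6, with invariant factors (1,1,1,1,1,1).

Boundary ∂_3: C_3 → C_2 sends each 3-simplex σ to the alternating sum Σ_i (−1)^i (σ with its i-th vertex removed). For instance
  ∂ABDF = BDF − ADF + ABF − ABD,
  ∂ADEF = DEF − AEF + ADF − ADE.
As a 10×5 matrix over Z this has rank 4, with invariant factors (1,1,1,1).

Computing H_k = (kernel of ∂_k) / (image of ∂_{k+1}):

  H_0: rank C_0 − rank ∂_1 = 5 − 4 = 1, and the invariant factors of ∂_1 are all 1, so H_0 ≅ Z.
  H_1: rank ker ∂_1 − rank ∂_2 = (10 − 4) − 6 = 0, and the invariant factors of ∂_2 are all 1, so H_1 ≅ 0.
  H_2: rank ker ∂_2 − rank ∂_3 = (10 − 6) − 4 = 0, and the invariant factors of ∂_3 are all 1, so H_2 ≅ 0.
  H_3: rank ker ∂_3 − rank ∂_4 = (5 − 4) − 0 = 1, and there is no ∂_4, so H_3 ≅ Z.

H_0 = Z,  H_1 = 0,  H_2 = 0,  H_3 = Z.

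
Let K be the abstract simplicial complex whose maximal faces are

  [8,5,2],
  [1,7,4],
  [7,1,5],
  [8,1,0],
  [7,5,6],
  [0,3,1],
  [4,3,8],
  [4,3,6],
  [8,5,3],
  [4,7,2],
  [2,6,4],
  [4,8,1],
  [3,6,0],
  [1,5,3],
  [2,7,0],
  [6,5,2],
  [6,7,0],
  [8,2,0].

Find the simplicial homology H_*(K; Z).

Fix the vertex order 0 < 1 < 2 < 3 < 4 < 5 < 6 < 7 < 8 and write every simplex with vertices in increasing order. Then dim K = 2 and the simplices of K are:

  0-simplices (9): [0], [1], [2], [3], [4], [5], [6], [7], [8]
  1-simplices (27): (27 of them)
  2-simplices (18): [0,1,3], [0,1,8], [0,2,7], [0,2,8], [0,3,6], [0,6,7], [1,3,5], [1,4,7], [1,4,8], [1,5,7], [2,4,6], [2,4,7], [2,5,6], [2,5,8], [3,4,6], [3,4,8], [3,5,8], [5,6,7]

Hence C_0 ≅ Z^9, C_1 ≅ Z^27, C_2 ≅ Z^18.

Boundary ∂_1: C_1 → C_0 is given by ∂[p,q] = [q] − [p]. For instance
  ∂[5,7] = [7] − [5].
The 9×27 boundary matrix has rank 8 and Smith normal form diag(1,1,1,1,1,1,1,1).

∂_2: C_2 → C_1 acts by ∂[p,q,r] = [q,r] − [p,r] + [p,q]. For instance
  ∂[5,6,7] = [6,7] − [5,7] + [5,6],
  ∂[0,3,6] = [3,6] − [0,6] + [0,3].
The resulting 27×18 matrix has rank 18, and its Smith normal form has invariant factors (1,1,1,1,1,1,1,1,1,1,1,1,1,1,1,1,1,2).

Computing H_k = (kernel of ∂_k) / (image of ∂_{k+1}):

  H_0: rank C_0 − rank ∂_1 = 9 − 8 = 1, and the invariant factors of ∂_1 are all 1, so H_0 ≅ Z.
  H_1: rank ker ∂_1 − rank ∂_2 = (27 − 8) − 18 = 1, and ∂_2 has invariant factor 2 > 1, so H_1 ≅ Z × Z/2.
  H_2: rank ker ∂_2 − rank ∂_3 = (18 − 18) − 0 = 0, and there is no ∂_3, so H_2 ≅ 0.

H_0 ≅ Z,  H_1 ≅ Z × Z/2,  H_2 = 0.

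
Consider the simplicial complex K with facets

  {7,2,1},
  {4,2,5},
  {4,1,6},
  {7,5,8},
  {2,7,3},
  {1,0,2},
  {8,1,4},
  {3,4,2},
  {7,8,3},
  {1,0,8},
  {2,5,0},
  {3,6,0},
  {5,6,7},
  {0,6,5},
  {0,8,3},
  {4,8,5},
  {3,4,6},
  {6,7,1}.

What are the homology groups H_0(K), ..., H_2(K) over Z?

Fix the vertex order 0 < 1 < 2 < 3 < 4 < 5 < 6 < 7 < 8 and write every simplex with vertices in increasing order. Then dim K = 2 and the simplices of K are:

  0-simplices (9): [0], [1], [2], [3], [4], [5], [6], [7], [8]
  1-simplices (27): (27 of them)
  2-simplices (18): [0,1,2], [0,1,8], [0,2,5], [0,3,6], [0,3,8], [0,5,6], [1,2,7], [1,4,6], [1,4,8], [1,6,7], [2,3,4], [2,3,7], [2,4,5], [3,4,6], [3,7,8], [4,5,8], [5,6,7], [5,7,8]

giving chain groups C_0 ≅ Z^9, C_1 ≅ Z^27, C_2 ≅ Z^18.

The boundary map ∂_1: C_1 → C_0 is given by ∂[p,q] = [q] − [p]. For instance
  ∂[5,7] = [7] − [5].
This gives a 9×27 integer matrix of rank 8; reducing to Smith normal form yields diagonal entries (1,1,1,1,1,1,1,1).

∂_2: C_2 → C_1 sends each 2-simplex [p,q,r] to [q,r] − [p,r] + [p,q]. For instance
  ∂[3,7,8] = [7,8] − [3,8] + [3,7],
  ∂[2,4,5] = [4,5] − [2,5] + [2,4].
This gives a 27×18 integer matrix of rank 17; reducing to Smith normal form yields diagonal entries (1,1,1,1,1,1,1,1,1,1,1,1,1,1,1,1,1).

Reading off H_k = ker ∂_k / im ∂_{k+1}:

  H_0: rank C_0 − rank ∂_1 = 9 − 8 = 1, and the invariant factors of ∂_1 are all 1, so H_0 ≅ Z.
  H_1: rank ker ∂_1 − rank ∂_2 = (27 − 8) − 17 = 2, and the invariant factors of ∂_2 are all 1, so H_1 ≅ Z^2.
  H_2: rank ker ∂_2 − rank ∂_3 = (18 − 17) − 0 = 1, and there is no ∂_3, so H_2 ≅ Z.

(K is a triangulation of the torus T^2.)

H_0 = Z,  H_1 = Z^2,  H_2 = Z.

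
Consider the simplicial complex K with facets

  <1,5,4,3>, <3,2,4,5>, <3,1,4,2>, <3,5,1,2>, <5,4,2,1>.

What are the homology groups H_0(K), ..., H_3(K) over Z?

Fix the vertex order 1 < 2 < 3 < 4 < 5 and write every simplex with vertices in increasing order. Then dim K = 3 and the simplices of K are:

  0-simplices (5): [1], [2], [3], [4], [5]
  1-simplices (10): [1,2], [1,3], [1,4], [1,5], [2,3], [2,4], [2,5], [3,4], [3,5], [4,5]
  2-simplices (10): [1,2,3], [1,2,4], [1,2,5], [1,3,4], [1,3,5], [1,4,5], [2,3,4], [2,3,5], [2,4,5], [3,4,5]
  3-simplices (5): [1,2,3,4], [1,2,3,5], [1,2,4,5], [1,3,4,5], [2,3,4,5]

so the chain groups are C_0 ≅ Z^5, C_1 ≅ Z^10, C_2 ≅ Z^10, C_3 ≅ Z^5.

The boundary map ∂_1: C_1 → C_0 sends each edge [p,q] (with p < q) to q − p.
As a 5×10 matrix over Z this has rank 4, with invariant factors (1,1,1,1).

The boundary map ∂_2: C_2 → C_1 sends each 2-simplex [p,q,r] to [q,r] − [p,r] + [p,q]. For instance
  ∂[2,3,5] = [3,5] − [2,5] + [2,3],
  ∂[1,2,3] = [2,3] − [1,3] + [1,2].
This gives a 10×10 integer matrix of rank 6; reducing to Smith normal form yields diagonal entries (1,1,1,1,1,1).

∂_3: C_3 → C_2 sends each 3-simplex σ to the alternating sum Σ_i (−1)^i (σ with its i-th vertex removed). For instance
  ∂[2,3,4,5] = [3,4,5] − [2,4,5] + [2,3,5] − [2,3,4],
  ∂[1,2,3,4] = [2,3,4] − [1,3,4] + [1,2,4] − [1,2,3].
The 10×5 boundary matrix has rank 4 and Smith normal form diag(1,1,1,1).

From H_k ≅ ker(∂_k) / im(∂_{k+1}) we obtain:

  H_0: rank C_0 − rank ∂_1 = 5 − 4 = 1, and the invariant factors of ∂_1 are all 1, so H_0 ≅ Z.
  H_1: rank ker ∂_1 − rank ∂_2 = (10 − 4) − 6 = 0, and the invariant factors of ∂_2 are all 1, so H_1 ≅ 0.
  H_2: rank ker ∂_2 − rank ∂_3 = (10 − 6) − 4 = 0, and the invariant factors of ∂_3 are all 1, so H_2 ≅ 0.
  H_3: rank ker ∂_3 − rank ∂_4 = (5 − 4) − 0 = 1, and there is no ∂_4, so H_3 ≅ Z.

As a check, the Euler characteristic is 5 − 10 + 10 − 5 = 0, which agrees with 1 − 0 + 0 − 1 = 0.

H_0 = Z,  H_1 = 0,  H_2 = 0,  H_3 = Z.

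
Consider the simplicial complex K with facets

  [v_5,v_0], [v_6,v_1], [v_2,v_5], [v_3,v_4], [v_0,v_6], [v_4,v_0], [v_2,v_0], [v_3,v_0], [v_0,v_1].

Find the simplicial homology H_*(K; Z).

H_0 ≅ Z,  H_1 ≅ Z^3.

Order the vertices as v_0 < v_1 < v_2 < v_3 < v_4 < v_5 < v_6. Listing each simplex with vertices in this order, K has dimension 1 with simplices:

  0-simplices (7): [v_0], [v_1], [v_2], [v_3], [v_4], [v_5], [v_6]
  1-simplices (9): [v_0,v_1], [v_0,v_2], [v_0,v_3], [v_0,v_4], [v_0,v_5], [v_0,v_6], [v_1,v_6], [v_2,v_5], [v_3,v_4]

Hence C_0 ≅ Z^7, C_1 ≅ Z^9.

∂_1: C_1 → C_0 is given by ∂[p,q] = [q] − [p]. For instance
  ∂[v_0,v_5] = [v_5] − [v_0].
The 7×9 boundary matrix has rank 6 and Smith normal form diag(1,1,1,1,1,1).

Now H_k = ker ∂_k / im ∂_{k+1}, so:

  H_0: rank C_0 − rank ∂_1 = 7 − 6 = 1, and the invariant factors of ∂_1 are all 1, so H_0 ≅ Z.
  H_1: rank ker ∂_1 − rank ∂_2 = (9 − 6) − 0 = 3, and there is no ∂_2, so H_1 ≅ Z^3.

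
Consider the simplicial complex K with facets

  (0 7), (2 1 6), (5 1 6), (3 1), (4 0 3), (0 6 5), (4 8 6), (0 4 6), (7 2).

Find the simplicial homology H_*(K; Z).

H_0 = Z,  H_1 = Z^2,  H_2 = 0.

Fix the vertex order 0 < 1 < 2 < 3 < 4 < 5 < 6 < 7 < 8 and write every simplex with vertices in increasing order. Then dim K = 2 and the simplices of K are:

  0-simplices (9): [0], [1], [2], [3], [4], [5], [6], [7], [8]
  1-simplices (16): [0,3], [0,4], [0,5], [0,6], [0,7], [1,2], [1,3], [1,5], [1,6], [2,6], [2,7], [3,4], [4,6], [4,8], [5,6], [6,8]
  2-simplices (6): [0,3,4], [0,4,6], [0,5,6], [1,2,6], [1,5,6], [4,6,8]

so the chain groups are C_0 ≅ Z^9, C_1 ≅ Z^16, C_2 ≅ Z^6.

∂_1: C_1 → C_0 sends each edge [p,q] (with p < q) to q − p. For instance
  ∂[1,2] = [2] − [1].
The resulting 9×16 matrix has rank 8, and its Smith normal form has invariant factors (1,1,1,1,1,1,1,1).

∂_2: C_2 → C_1 sends each 2-simplex [p,q,r] to [q,r] − [p,r] + [p,q]. For instance
  ∂[1,5,6] = [5,6] − [1,6] + [1,5],
  ∂[0,3,4] = [3,4] − [0,4] + [0,3].
As a 16×6 matrix over Z this has rank 6, with invariant factors (1,1,1,1,1,1).

From H_k ≅ ker(∂_k) / im(∂_{k+1}) we obtain:

  H_0: rank C_0 − rank ∂_1 = 9 − 8 = 1, and the invariant factors of ∂_1 are all 1, so H_0 ≅ Z.
  H_1: rank ker ∂_1 − rank ∂_2 = (16 − 8) − 6 = 2, and the invariant factors of ∂_2 are all 1, so H_1 ≅ Z^2.
  H_2: rank ker ∂_2 − rank ∂_3 = (6 − 6) − 0 = 0, and there is no ∂_3, so H_2 ≅ 0.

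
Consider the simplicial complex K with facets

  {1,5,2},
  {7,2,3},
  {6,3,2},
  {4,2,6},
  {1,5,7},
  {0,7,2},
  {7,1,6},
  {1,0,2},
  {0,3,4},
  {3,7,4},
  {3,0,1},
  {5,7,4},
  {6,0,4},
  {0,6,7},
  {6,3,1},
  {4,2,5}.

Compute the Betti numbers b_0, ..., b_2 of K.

b_0 = 1, b_1 = 2, b_2 = 1.

Take the total order 0 < 1 < 2 < 3 < 4 < 5 < 6 < 7 on the vertex set. Then K (dimension 2) consists of the simplices:

  0-simplices (8): [0], [1], [2], [3], [4], [5], [6], [7]
  1-simplices (24): (24 of them)
  2-simplices (16): [0,1,2], [0,1,3], [0,2,7], [0,3,4], [0,4,6], [0,6,7], [1,2,5], [1,3,6], [1,5,7], [1,6,7], [2,3,6], [2,3,7], [2,4,5], [2,4,6], [3,4,7], [4,5,7]

giving chain groups C_0 ≅ Z^8, C_1 ≅ Z^24, C_2 ≅ Z^16.

Boundary ∂_1: C_1 → C_0 sends each edge [p,q] (with p < q) to q − p. For instance
  ∂[3,4] = [4] − [3].
The resulting 8×24 matrix has rank 7, and its Smith normal form has invariant factors (1,1,1,1,1,1,1).

The boundary map ∂_2: C_2 → C_1 acts by ∂[p,q,r] = [q,r] − [p,r] + [p,q]. For instance
  ∂[0,2,7] = [2,7] − [0,7] + [0,2],
  ∂[2,4,5] = [4,5] − [2,5] + [2,4].
As a 24×16 matrix over Z this has rank 15, with invariant factors (1,1,1,1,1,1,1,1,1,1,1,1,1,1,1).

From H_k ≅ ker(∂_k) / im(∂_{k+1}) we obtain:

  H_0: rank C_0 − rank ∂_1 = 8 − 7 = 1, and the invariant factors of ∂_1 are all 1, so H_0 = Z.
  H_1: rank ker ∂_1 − rank ∂_2 = (24 − 7) − 15 = 2, and the invariant factors of ∂_2 are all 1, so H_1 = Z^2.
  H_2: rank ker ∂_2 − rank ∂_3 = (16 − 15) − 0 = 1, and there is no ∂_3, so H_2 = Z.

As a check, the Euler characteristic is 8 − 24 + 16 = 0, which agrees with 1 − 2 + 1 = 0.
(K is a triangulation of the torus T^2.)

Hence the Betti numbers are b_0 = 1, b_1 = 2, b_2 = 1.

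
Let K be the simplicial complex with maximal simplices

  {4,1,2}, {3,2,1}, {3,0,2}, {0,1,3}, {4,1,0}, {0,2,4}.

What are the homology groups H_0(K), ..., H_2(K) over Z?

Order the vertices as 0 < 1 < 2 < 3 < 4. Listing each simplex with vertices in this order, K has dimension 2 with simplices:

  0-simplices (5): [0], [1], [2], [3], [4]
  1-simplices (9): [0,1], [0,2], [0,3], [0,4], [1,2], [1,3], [1,4], [2,3], [2,4]
  2-simplices (6): [0,1,3], [0,1,4], [0,2,3], [0,2,4], [1,2,3], [1,2,4]

Hence C_0 ≅ Z^5, C_1 ≅ Z^9, C_2 ≅ Z^6.

Boundary ∂_1: C_1 → C_0 maps an edge to its endpoints' difference, ∂[p,q] = q − p.
The 5×9 boundary matrix has rank 4 and Smith normal form diag(1,1,1,1).

Boundary ∂_2: C_2 → C_1 sends each 2-simplex [p,q,r] to [q,r] − [p,r] + [p,q]. For instance
  ∂[0,1,3] = [1,3] − [0,3] + [0,1],
  ∂[0,2,3] = [2,3] − [0,3] + [0,2].
The 9×6 boundary matrix has rank 5 and Smith normal form diag(1,1,1,1,1).

Now H_k = ker ∂_k / im ∂_{k+1}, so:

  H_0: rank C_0 − rank ∂_1 = 5 − 4 = 1, and the invariant factors of ∂_1 are all 1, so H_0 ≅ Z.
  H_1: rank ker ∂_1 − rank ∂_2 = (9 − 4) − 5 = 0, and the invariant factors of ∂_2 are all 1, so H_1 ≅ 0.
  H_2: rank ker ∂_2 − rank ∂_3 = (6 − 5) − 0 = 1, and there is no ∂_3, so H_2 ≅ Z.

(K is a triangulation of the 2-sphere S^2.)

H_0 ≅ Z,  H_1 = 0,  H_2 ≅ Z.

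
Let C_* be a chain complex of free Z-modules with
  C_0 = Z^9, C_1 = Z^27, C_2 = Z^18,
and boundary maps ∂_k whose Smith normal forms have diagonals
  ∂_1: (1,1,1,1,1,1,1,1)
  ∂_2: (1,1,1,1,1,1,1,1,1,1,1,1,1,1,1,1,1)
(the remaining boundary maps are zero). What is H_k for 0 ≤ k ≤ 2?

H_0: b_0 = 9 − 0 − 8 = 1; torsion from ∂_1 factors > 1: none. So H_0 ≅ Z.
H_1: b_1 = 27 − 8 − 17 = 2; torsion from ∂_2 factors > 1: none. So H_1 ≅ Z^2.
H_2: b_2 = 18 − 17 − 0 = 1; torsion from ∂_3 factors > 1: none. So H_2 ≅ Z.

H_0 ≅ Z,  H_1 ≅ Z^2,  H_2 ≅ Z.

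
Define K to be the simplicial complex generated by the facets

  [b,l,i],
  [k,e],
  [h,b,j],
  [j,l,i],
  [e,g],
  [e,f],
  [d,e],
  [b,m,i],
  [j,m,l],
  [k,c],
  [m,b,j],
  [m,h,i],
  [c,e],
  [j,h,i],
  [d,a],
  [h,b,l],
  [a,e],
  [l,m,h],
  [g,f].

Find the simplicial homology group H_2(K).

H_2 ≅ 0.

Order the vertices as a < b < c < d < e < f < g < h < i < j < k < l < m. Listing each simplex with vertices in this order, K has dimension 2 with simplices:

  0-simplices (13): a, b, c, d, e, f, g, h, i, j, k, l, m
  1-simplices (24): ad, ae, bh, bi, bj, bl, bm, ce, ck, de, ef, eg, ek, fg, hi, hj, hl, hm, ij, il, im, jl, jm, lm
  2-simplices (10): bhj, bhl, bil, bim, bjm, hij, him, hlm, ijl, jlm

Hence C_0 ≅ Z^13, C_1 ≅ Z^24, C_2 ≅ Z^10.

∂_1: C_1 → C_0 is given by ∂[p,q] = [q] − [p]. For instance
  ∂fg = g − f.
As a 13×24 matrix over Z this has rank 11, with invariant factors (1,1,1,1,1,1,1,1,1,1,1).

∂_2: C_2 → C_1 sends each 2-simplex [p,q,r] to [q,r] − [p,r] + [p,q]. For instance
  ∂hlm = lm − hm + hl,
  ∂hij = ij − hj + hi.
The 24×10 boundary matrix has rank 10 and Smith normal form diag(1,1,1,1,1,1,1,1,1,2).

From H_k ≅ ker(∂_k) / im(∂_{k+1}) we obtain:

  H_2: rank ker ∂_2 − rank ∂_3 = (10 − 10) − 0 = 0, and there is no ∂_3, so H_2 ≅ 0.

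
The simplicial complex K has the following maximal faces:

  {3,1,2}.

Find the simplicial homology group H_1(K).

H_1 = 0.

We work with the vertex ordering 1 < 2 < 3. The simplices of K, each written with vertices in increasing order, are:

  0-simplices (3): [1], [2], [3]
  1-simplices (3): [1,2], [1,3], [2,3]
  2-simplices (1): [1,2,3]

so the chain groups are C_0 ≅ Z^3, C_1 ≅ Z^3, C_2 ≅ Z^1.

The boundary map ∂_1: C_1 → C_0 maps an edge to its endpoints' difference, ∂[p,q] = q − p. For instance
  ∂[1,3] = [3] − [1].
This gives a 3×3 integer matrix of rank 2; reducing to Smith normal form yields diagonal entries (1,1).

The boundary map ∂_2: C_2 → C_1 maps a triangle to the signed sum of its edges. For instance
  ∂[1,2,3] = [2,3] − [1,3] + [1,2].
The 3×1 boundary matrix has rank 1 and Smith normal form diag(1).

Computing H_k = (kernel of ∂_k) / (image of ∂_{k+1}):

  H_1: rank ker ∂_1 − rank ∂_2 = (3 − 2) − 1 = 0, and the invariant factors of ∂_2 are all 1, so H_1 ≅ 0.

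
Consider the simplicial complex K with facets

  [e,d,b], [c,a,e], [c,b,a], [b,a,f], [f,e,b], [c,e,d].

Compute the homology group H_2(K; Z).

H_2 ≅ 0.

Order the vertices as a < b < c < d < e < f. Listing each simplex with vertices in this order, K has dimension 2 with simplices:

  0-simplices (6): a, b, c, d, e, f
  1-simplices (12): ab, ac, ae, af, bc, bd, be, bf, cd, ce, de, ef
  2-simplices (6): abc, abf, ace, bde, bef, cde

so the chain groups are C_0 ≅ Z^6, C_1 ≅ Z^12, C_2 ≅ Z^6.

∂_1: C_1 → C_0 maps an edge to its endpoints' difference, ∂[p,q] = q − p. For instance
  ∂ce = e − c.
As a 6×12 matrix over Z this has rank 5, with invariant factors (1,1,1,1,1).

Boundary ∂_2: C_2 → C_1 maps a triangle to the signed sum of its edges. For instance
  ∂bef = ef − bf + be,
  ∂ace = ce − ae + ac.
This gives a 12×6 integer matrix of rank 6; reducing to Smith normal form yields diagonal entries (1,1,1,1,1,1).

Now H_k = ker ∂_k / im ∂_{k+1}, so:

  H_2: rank ker ∂_2 − rank ∂_3 = (6 − 6) − 0 = 0, and there is no ∂_3, so H_2 = 0.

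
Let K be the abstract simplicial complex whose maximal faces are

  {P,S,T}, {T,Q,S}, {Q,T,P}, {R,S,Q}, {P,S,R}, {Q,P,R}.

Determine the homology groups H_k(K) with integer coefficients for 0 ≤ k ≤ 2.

We work with the vertex ordering P < Q < R < S < T. The simplices of K, each written with vertices in increasing order, are:

  0-simplices (5): P, Q, R, S, T
  1-simplices (9): PQ, PR, PS, PT, QR, QS, QT, RS, ST
  2-simplices (6): PQR, PQT, PRS, PST, QRS, QST

Hence C_0 ≅ Z^5, C_1 ≅ Z^9, C_2 ≅ Z^6.

The boundary map ∂_1: C_1 → C_0 is given by ∂[p,q] = [q] − [p]. For instance
  ∂QR = R − Q.
The resulting 5×9 matrix has rank 4, and its Smith normal form has invariant factors (1,1,1,1).

Boundary ∂_2: C_2 → C_1 maps a triangle to the signed sum of its edges. For instance
  ∂PQT = QT − PT + PQ,
  ∂QRS = RS − QS + QR.
The resulting 9×6 matrix has rank 5, and its Smith normal form has invariant factors (1,1,1,1,1).

Computing H_k = (kernel of ∂_k) / (image of ∂_{k+1}):

  H_0: rank C_0 − rank ∂_1 = 5 − 4 = 1, and the invariant factors of ∂_1 are all 1, so H_0 ≅ Z.
  H_1: rank ker ∂_1 − rank ∂_2 = (9 − 4) − 5 = 0, and the invariant factors of ∂_2 are all 1, so H_1 ≅ 0.
  H_2: rank ker ∂_2 − rank ∂_3 = (6 − 5) − 0 = 1, and there is no ∂_3, so H_2 ≅ Z.

As a check, the Euler characteristic is 5 − 9 + 6 = 2, which agrees with 1 − 0 + 1 = 2.
(K is a triangulation of the 2-sphere S^2.)

H_0 = Z,  H_1 = 0,  H_2 = Z.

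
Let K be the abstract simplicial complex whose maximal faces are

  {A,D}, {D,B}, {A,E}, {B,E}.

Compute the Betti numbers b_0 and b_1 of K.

b_0 = 1, b_1 = 1.

We work with the vertex ordering A < B < D < E. The simplices of K, each written with vertices in increasing order, are:

  0-simplices (4): A, B, D, E
  1-simplices (4): AD, AE, BD, BE

Hence C_0 ≅ Z^4, C_1 ≅ Z^4.

The boundary map ∂_1: C_1 → C_0 is given by ∂[p,q] = [q] − [p].
The 4×4 boundary matrix has rank 3 and Smith normal form diag(1,1,1).

Computing H_k = (kernel of ∂_k) / (image of ∂_{k+1}):

  H_0: rank C_0 − rank ∂_1 = 4 − 3 = 1, and the invariant factors of ∂_1 are all 1, so H_0 ≅ Z.
  H_1: rank ker ∂_1 − rank ∂_2 = (4 − 3) − 0 = 1, and there is no ∂_2, so H_1 ≅ Z.

As a check, the Euler characteristic is 4 − 4 = 0, which agrees with 1 − 1 = 0.

Hence the Betti numbers are b_0 = 1, b_1 = 1.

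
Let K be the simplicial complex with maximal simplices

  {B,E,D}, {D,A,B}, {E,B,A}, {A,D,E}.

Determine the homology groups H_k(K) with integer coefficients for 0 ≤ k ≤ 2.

Order the vertices as A < B < D < E. Listing each simplex with vertices in this order, K has dimension 2 with simplices:

  0-simplices (4): A, B, D, E
  1-simplices (6): AB, AD, AE, BD, BE, DE
  2-simplices (4): ABD, ABE, ADE, BDE

giving chain groups C_0 ≅ Z^4, C_1 ≅ Z^6, C_2 ≅ Z^4.

Boundary ∂_1: C_1 → C_0 is given by ∂[p,q] = [q] − [p].
The resulting 4×6 matrix has rank 3, and its Smith normal form has invariant factors (1,1,1).

∂_2: C_2 → C_1 acts by ∂[p,q,r] = [q,r] − [p,r] + [p,q]. For instance
  ∂ABD = BD − AD + AB,
  ∂ADE = DE − AE + AD.
This gives a 6×4 integer matrix of rank 3; reducing to Smith normal form yields diagonal entries (1,1,1).

Computing H_k = (kernel of ∂_k) / (image of ∂_{k+1}):

  H_0: rank C_0 − rank ∂_1 = 4 − 3 = 1, and the invariant factors of ∂_1 are all 1, so H_0 ≅ Z.
  H_1: rank ker ∂_1 − rank ∂_2 = (6 − 3) − 3 = 0, and the invariant factors of ∂_2 are all 1, so H_1 ≅ 0.
  H_2: rank ker ∂_2 − rank ∂_3 = (4 − 3) − 0 = 1, and there is no ∂_3, so H_2 ≅ Z.

H_0 ≅ Z,  H_1 = 0,  H_2 ≅ Z.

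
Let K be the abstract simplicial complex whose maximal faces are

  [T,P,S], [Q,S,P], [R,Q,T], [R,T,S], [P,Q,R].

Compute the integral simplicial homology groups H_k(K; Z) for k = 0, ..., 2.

Fix the vertex order P < Q < R < S < T and write every simplex with vertices in increasing order. Then dim K = 2 and the simplices of K are:

  0-simplices (5): P, Q, R, S, T
  1-simplices (10): PQ, PR, PS, PT, QR, QS, QT, RS, RT, ST
  2-simplices (5): PQR, PQS, PST, QRT, RST

so the chain groups are C_0 ≅ Z^5, C_1 ≅ Z^10, C_2 ≅ Z^5.

Boundary ∂_1: C_1 → C_0 maps an edge to its endpoints' difference, ∂[p,q] = q − p. For instance
  ∂PQ = Q − P.
The 5×10 boundary matrix has rank 4 and Smith normal form diag(1,1,1,1).

The boundary map ∂_2: C_2 → C_1 sends each 2-simplex [p,q,r] to [q,r] − [p,r] + [p,q]. For instance
  ∂PST = ST − PT + PS,
  ∂PQS = QS − PS + PQ.
This gives a 10×5 integer matrix of rank 5; reducing to Smith normal form yields diagonal entries (1,1,1,1,1).

Now H_k = ker ∂_k / im ∂_{k+1}, so:

  H_0: rank C_0 − rank ∂_1 = 5 − 4 = 1, and the invariant factors of ∂_1 are all 1, so H_0 ≅ Z.
  H_1: rank ker ∂_1 − rank ∂_2 = (10 − 4) − 5 = 1, and the invariant factors of ∂_2 are all 1, so H_1 ≅ Z.
  H_2: rank ker ∂_2 − rank ∂_3 = (5 − 5) − 0 = 0, and there is no ∂_3, so H_2 ≅ 0.

(K is a triangulation of the Möbius band.)

H_0 = Z,  H_1 = Z,  H_2 = 0.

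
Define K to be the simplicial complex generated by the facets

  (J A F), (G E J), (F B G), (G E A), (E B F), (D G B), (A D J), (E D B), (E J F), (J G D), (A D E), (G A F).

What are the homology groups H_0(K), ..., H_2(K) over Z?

Take the total order A < B < D < E < F < G < J on the vertex set. Then K (dimension 2) consists of the simplices:

  0-simplices (7): A, B, D, E, F, G, J
  1-simplices (18): AD, AE, AF, AG, AJ, BD, BE, BF, BG, DE, DG, DJ, EF, EG, EJ, FG, FJ, GJ
  2-simplices (12): ADE, ADJ, AEG, AFG, AFJ, BDE, BDG, BEF, BFG, DGJ, EFJ, EGJ

Hence C_0 ≅ Z^7, C_1 ≅ Z^18, C_2 ≅ Z^12.

Boundary ∂_1: C_1 → C_0 sends each edge [p,q] (with p < q) to q − p.
The 7×18 boundary matrix has rank 6 and Smith normal form diag(1,1,1,1,1,1).

∂_2: C_2 → C_1 sends each 2-simplex [p,q,r] to [q,r] − [p,r] + [p,q]. For instance
  ∂AFJ = FJ − AJ + AF,
  ∂ADE = DE − AE + AD.
As a 18×12 matrix over Z this has rank 12, with invariant factors (1,1,1,1,1,1,1,1,1,1,1,2).

Computing H_k = (kernel of ∂_k) / (image of ∂_{k+1}):

  H_0: rank C_0 − rank ∂_1 = 7 − 6 = 1, and the invariant factors of ∂_1 are all 1, so H_0 ≅ Z.
  H_1: rank ker ∂_1 − rank ∂_2 = (18 − 6) − 12 = 0, and ∂_2 has invariant factor 2 > 1, so H_1 ≅ Z/2.
  H_2: rank ker ∂_2 − rank ∂_3 = (12 − 12) − 0 = 0, and there is no ∂_3, so H_2 ≅ 0.

(K is a triangulation of the real projective plane RP^2.)

H_0 ≅ Z,  H_1 ≅ Z/2,  H_2 = 0.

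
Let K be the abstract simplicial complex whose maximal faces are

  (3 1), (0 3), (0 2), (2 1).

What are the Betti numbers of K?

Fix the vertex order 0 < 1 < 2 < 3 and write every simplex with vertices in increasing order. Then dim K = 1 and the simplices of K are:

  0-simplices (4): [0], [1], [2], [3]
  1-simplices (4): [0,2], [0,3], [1,2], [1,3]

giving chain groups C_0 ≅ Z^4, C_1 ≅ Z^4.

The boundary map ∂_1: C_1 → C_0 maps an edge to its endpoints' difference, ∂[p,q] = q − p. For instance
  ∂[1,3] = [3] − [1].
The resulting 4×4 matrix has rank 3, and its Smith normal form has invariant factors (1,1,1).

From H_k ≅ ker(∂_k) / im(∂_{k+1}) we obtain:

  H_0: rank C_0 − rank ∂_1 = 4 − 3 = 1, and the invariant factors of ∂_1 are all 1, so H_0 ≅ Z.
  H_1: rank ker ∂_1 − rank ∂_2 = (4 − 3) − 0 = 1, and there is no ∂_2, so H_1 ≅ Z.

Hence the Betti numbers are b_0 = 1, b_1 = 1.

b_0 = 1, b_1 = 1.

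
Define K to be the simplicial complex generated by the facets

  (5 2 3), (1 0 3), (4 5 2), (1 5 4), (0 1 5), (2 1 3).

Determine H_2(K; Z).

H_2 ≅ 0.

K has 6 vertices, 12 edges, 6 triangles.
rank ∂_2 = 6, rank ∂_3 = 0 ⇒ b_2 = 6 − 6 − 0 = 0. So H_2 = 0.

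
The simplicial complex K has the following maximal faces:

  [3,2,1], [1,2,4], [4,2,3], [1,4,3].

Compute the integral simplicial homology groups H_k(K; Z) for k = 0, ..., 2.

H_0 = Z,  H_1 = 0,  H_2 = Z.

Take the total order 1 < 2 < 3 < 4 on the vertex set. Then K (dimension 2) consists of the simplices:

  0-simplices (4): [1], [2], [3], [4]
  1-simplices (6): [1,2], [1,3], [1,4], [2,3], [2,4], [3,4]
  2-simplices (4): [1,2,3], [1,2,4], [1,3,4], [2,3,4]

giving chain groups C_0 ≅ Z^4, C_1 ≅ Z^6, C_2 ≅ Z^4.

Boundary ∂_1: C_1 → C_0 maps an edge to its endpoints' difference, ∂[p,q] = q − p. For instance
  ∂[2,4] = [4] − [2].
As a 4×6 matrix over Z this has rank 3, with invariant factors (1,1,1).

∂_2: C_2 → C_1 acts by ∂[p,q,r] = [q,r] − [p,r] + [p,q]. For instance
  ∂[1,2,3] = [2,3] − [1,3] + [1,2],
  ∂[1,2,4] = [2,4] − [1,4] + [1,2].
This gives a 6×4 integer matrix of rank 3; reducing to Smith normal form yields diagonal entries (1,1,1).

Computing H_k = (kernel of ∂_k) / (image of ∂_{k+1}):

  H_0: rank C_0 − rank ∂_1 = 4 − 3 = 1, and the invariant factors of ∂_1 are all 1, so H_0 = Z.
  H_1: rank ker ∂_1 − rank ∂_2 = (6 − 3) − 3 = 0, and the invariant factors of ∂_2 are all 1, so H_1 = 0.
  H_2: rank ker ∂_2 − rank ∂_3 = (4 − 3) − 0 = 1, and there is no ∂_3, so H_2 = Z.

As a check, the Euler characteristic is 4 − 6 + 4 = 2, which agrees with 1 − 0 + 1 = 2.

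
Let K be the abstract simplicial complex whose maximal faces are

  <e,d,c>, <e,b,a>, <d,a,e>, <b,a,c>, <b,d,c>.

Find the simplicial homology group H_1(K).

Order the vertices as a < b < c < d < e. Listing each simplex with vertices in this order, K has dimension 2 with simplices:

  0-simplices (5): a, b, c, d, e
  1-simplices (10): ab, ac, ad, ae, bc, bd, be, cd, ce, de
  2-simplices (5): abc, abe, ade, bcd, cde

Hence C_0 ≅ Z^5, C_1 ≅ Z^10, C_2 ≅ Z^5.

The boundary map ∂_1: C_1 → C_0 maps an edge to its endpoints' difference, ∂[p,q] = q − p.
This gives a 5×10 integer matrix of rank 4; reducing to Smith normal form yields diagonal entries (1,1,1,1).

Boundary ∂_2: C_2 → C_1 acts by ∂[p,q,r] = [q,r] − [p,r] + [p,q]. For instance
  ∂abc = bc − ac + ab,
  ∂abe = be − ae + ab.
As a 10×5 matrix over Z this has rank 5, with invariant factors (1,1,1,1,1).

Now H_k = ker ∂_k / im ∂_{k+1}, so:

  H_1: rank ker ∂_1 − rank ∂_2 = (10 − 4) − 5 = 1, and the invariant factors of ∂_2 are all 1, so H_1 = Z.

(K is a triangulation of the Möbius band.)

H_1 = Z.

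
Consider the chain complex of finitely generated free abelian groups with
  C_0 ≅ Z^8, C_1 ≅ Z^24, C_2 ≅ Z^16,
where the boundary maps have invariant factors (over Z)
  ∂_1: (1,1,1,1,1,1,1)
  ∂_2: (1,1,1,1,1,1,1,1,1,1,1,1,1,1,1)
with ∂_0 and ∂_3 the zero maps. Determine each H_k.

H_0: b_0 = 8 − 0 − 7 = 1; torsion from ∂_1 factors > 1: none. So H_0 ≅ Z.
H_1: b_1 = 24 − 7 − 15 = 2; torsion from ∂_2 factors > 1: none. So H_1 ≅ Z^2.
H_2: b_2 = 16 − 15 − 0 = 1; torsion from ∂_3 factors > 1: none. So H_2 ≅ Z.

H_0 ≅ Z,  H_1 ≅ Z^2,  H_2 ≅ Z.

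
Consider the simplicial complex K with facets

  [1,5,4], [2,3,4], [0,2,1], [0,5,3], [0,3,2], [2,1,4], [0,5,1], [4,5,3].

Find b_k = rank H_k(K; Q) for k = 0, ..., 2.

b_0 = 1, b_1 = 0, b_2 = 1.

K has 6 vertices, 12 edges, 8 triangles.
rank ∂_0 = 0, rank ∂_1 = 5 ⇒ b_0 = 6 − 0 − 5 = 1; all invariant factors of ∂_1 are 1 so no torsion. So H_0 = Z.
rank ∂_1 = 5, rank ∂_2 = 7 ⇒ b_1 = 12 − 5 − 7 = 0; all invariant factors of ∂_2 are 1 so no torsion. So H_1 = 0.
rank ∂_2 = 7, rank ∂_3 = 0 ⇒ b_2 = 8 − 7 − 0 = 1. So H_2 = Z.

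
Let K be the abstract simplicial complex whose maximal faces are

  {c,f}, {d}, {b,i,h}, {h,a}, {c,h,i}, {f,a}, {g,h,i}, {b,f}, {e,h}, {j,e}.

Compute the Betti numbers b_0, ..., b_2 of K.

Take the total order a < b < c < d < e < f < g < h < i < j on the vertex set. Then K (dimension 2) consists of the simplices:

  0-simplices (10): a, b, c, d, e, f, g, h, i, j
  1-simplices (13): af, ah, bf, bh, bi, cf, ch, ci, eh, ej, gh, gi, hi
  2-simplices (3): bhi, chi, ghi

Hence C_0 ≅ Z^10, C_1 ≅ Z^13, C_2 ≅ Z^3.

Boundary ∂_1: C_1 → C_0 is given by ∂[p,q] = [q] − [p].
The resulting 10×13 matrix has rank 8, and its Smith normal form has invariant factors (1,1,1,1,1,1,1,1).

∂_2: C_2 → C_1 acts by ∂[p,q,r] = [q,r] − [p,r] + [p,q]. For instance
  ∂chi = hi − ci + ch,
  ∂bhi = hi − bi + bh.
The 13×3 boundary matrix has rank 3 and Smith normal form diag(1,1,1).

Reading off H_k = ker ∂_k / im ∂_{k+1}:

  H_0: rank C_0 − rank ∂_1 = 10 − 8 = 2, and the invariant factors of ∂_1 are all 1, so H_0 = Z^2.
  H_1: rank ker ∂_1 − rank ∂_2 = (13 − 8) − 3 = 2, and the invariant factors of ∂_2 are all 1, so H_1 = Z^2.
  H_2: rank ker ∂_2 − rank ∂_3 = (3 − 3) − 0 = 0, and there is no ∂_3, so H_2 = 0.

As a check, the Euler characteristic is 10 − 13 + 3 = 0, which agrees with 2 − 2 + 0 = 0.

Hence the Betti numbers are b_0 = 2, b_1 = 2, b_2 = 0.

b_0 = 2, b_1 = 2, b_2 = 0.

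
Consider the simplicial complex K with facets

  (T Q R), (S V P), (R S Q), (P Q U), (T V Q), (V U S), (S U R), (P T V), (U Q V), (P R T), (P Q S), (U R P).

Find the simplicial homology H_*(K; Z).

H_0 ≅ Z,  H_1 ≅ Z_2,  H_2 = 0.

Order the vertices as P < Q < R < S < T < U < V. Listing each simplex with vertices in this order, K has dimension 2 with simplices:

  0-simplices (7): P, Q, R, S, T, U, V
  1-simplices (18): PQ, PR, PS, PT, PU, PV, QR, QS, QT, QU, QV, RS, RT, RU, SU, SV, TV, UV
  2-simplices (12): PQS, PQU, PRT, PRU, PSV, PTV, QRS, QRT, QTV, QUV, RSU, SUV

so the chain groups are C_0 ≅ Z^7, C_1 ≅ Z^18, C_2 ≅ Z^12.

The boundary map ∂_1: C_1 → C_0 sends each edge [p,q] (with p < q) to q − p.
As a 7×18 matrix over Z this has rank 6, with invariant factors (1,1,1,1,1,1).

∂_2: C_2 → C_1 maps a triangle to the signed sum of its edges. For instance
  ∂PRT = RT − PT + PR,
  ∂PQS = QS − PS + PQ.
As a 18×12 matrix over Z this has rank 12, with invariant factors (1,1,1,1,1,1,1,1,1,1,1,2).

Now H_k = ker ∂_k / im ∂_{k+1}, so:

  H_0: rank C_0 − rank ∂_1 = 7 − 6 = 1, and the invariant factors of ∂_1 are all 1, so H_0 ≅ Z.
  H_1: rank ker ∂_1 − rank ∂_2 = (18 − 6) − 12 = 0, and ∂_2 has invariant factor 2 > 1, so H_1 ≅ Z_2.
  H_2: rank ker ∂_2 − rank ∂_3 = (12 − 12) − 0 = 0, and there is no ∂_3, so H_2 ≅ 0.

As a check, the Euler characteristic is 7 − 18 + 12 = 1, which agrees with 1 − 0 + 0 = 1.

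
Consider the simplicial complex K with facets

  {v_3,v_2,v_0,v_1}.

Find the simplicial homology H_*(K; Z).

Order the vertices as v_0 < v_1 < v_2 < v_3. Listing each simplex with vertices in this order, K has dimension 3 with simplices:

  0-simplices (4): [v_0], [v_1], [v_2], [v_3]
  1-simplices (6): [v_0,v_1], [v_0,v_2], [v_0,v_3], [v_1,v_2], [v_1,v_3], [v_2,v_3]
  2-simplices (4): [v_0,v_1,v_2], [v_0,v_1,v_3], [v_0,v_2,v_3], [v_1,v_2,v_3]
  3-simplices (1): [v_0,v_1,v_2,v_3]

Hence C_0 ≅ Z^4, C_1 ≅ Z^6, C_2 ≅ Z^4, C_3 ≅ Z^1.

The boundary map ∂_1: C_1 → C_0 sends each edge [p,q] (with p < q) to q − p. For instance
  ∂[v_1,v_3] = [v_3] − [v_1].
As a 4×6 matrix over Z this has rank 3, with invariant factors (1,1,1).

∂_2: C_2 → C_1 maps a triangle to the signed sum of its edges. For instance
  ∂[v_0,v_2,v_3] = [v_2,v_3] − [v_0,v_3] + [v_0,v_2],
  ∂[v_1,v_2,v_3] = [v_2,v_3] − [v_1,v_3] + [v_1,v_2].
As a 6×4 matrix over Z this has rank 3, with invariant factors (1,1,1).

Boundary ∂_3: C_3 → C_2 sends each 3-simplex σ to the alternating sum Σ_i (−1)^i (σ with its i-th vertex removed). For instance
  ∂[v_0,v_1,v_2,v_3] = [v_1,v_2,v_3] − [v_0,v_2,v_3] + [v_0,v_1,v_3] − [v_0,v_1,v_2].
The 4×1 boundary matrix has rank 1 and Smith normal form diag(1).

Reading off H_k = ker ∂_k / im ∂_{k+1}:

  H_0: rank C_0 − rank ∂_1 = 4 − 3 = 1, and the invariant factors of ∂_1 are all 1, so H_0 ≅ Z.
  H_1: rank ker ∂_1 − rank ∂_2 = (6 − 3) − 3 = 0, and the invariant factors of ∂_2 are all 1, so H_1 ≅ 0.
  H_2: rank ker ∂_2 − rank ∂_3 = (4 − 3) − 1 = 0, and the invariant factors of ∂_3 are all 1, so H_2 ≅ 0.
  H_3: rank ker ∂_3 − rank ∂_4 = (1 − 1) − 0 = 0, and there is no ∂_4, so H_3 ≅ 0.

(K is a triangulation of the 3-simplex.)

H_0 ≅ Z,  H_1 = 0,  H_2 = 0,  H_3 = 0.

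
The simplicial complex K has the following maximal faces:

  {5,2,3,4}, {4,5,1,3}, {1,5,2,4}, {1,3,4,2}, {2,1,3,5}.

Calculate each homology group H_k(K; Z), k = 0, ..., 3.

H_0 ≅ Z,  H_1 = 0,  H_2 = 0,  H_3 ≅ Z.

K has 5 vertices, 10 edges, 10 triangles, 5 3-simplices.
rank ∂_0 = 0, rank ∂_1 = 4 ⇒ b_0 = 5 − 0 − 4 = 1; all invariant factors of ∂_1 are 1 so no torsion. So H_0 ≅ Z.
rank ∂_1 = 4, rank ∂_2 = 6 ⇒ b_1 = 10 − 4 − 6 = 0; all invariant factors of ∂_2 are 1 so no torsion. So H_1 ≅ 0.
rank ∂_2 = 6, rank ∂_3 = 4 ⇒ b_2 = 10 − 6 − 4 = 0; all invariant factors of ∂_3 are 1 so no torsion. So H_2 ≅ 0.
rank ∂_3 = 4, rank ∂_4 = 0 ⇒ b_3 = 5 − 4 − 0 = 1. So H_3 ≅ Z.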